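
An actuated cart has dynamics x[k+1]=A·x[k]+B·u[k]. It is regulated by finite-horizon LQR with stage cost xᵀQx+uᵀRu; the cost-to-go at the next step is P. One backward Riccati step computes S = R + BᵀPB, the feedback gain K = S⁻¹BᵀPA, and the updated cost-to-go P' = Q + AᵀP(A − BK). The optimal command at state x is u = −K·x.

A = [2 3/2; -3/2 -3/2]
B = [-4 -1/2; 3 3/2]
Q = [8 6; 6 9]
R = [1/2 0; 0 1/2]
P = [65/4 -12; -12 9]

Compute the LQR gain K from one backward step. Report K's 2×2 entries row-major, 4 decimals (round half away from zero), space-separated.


-0.4719 -0.3858 -0.1068 -0.1295

BᵀP = [-101.0000 75.0000; -26.1250 19.5000]
S = R + BᵀPB = [1/2 0; 0 1/2] + [629.0000 163.0000; 163.0000 42.3125] = [629.5000 163.0000; 163.0000 42.8125]
BᵀPA = [-314.5000 -264.0000; -81.5000 -68.4375]
K = S⁻¹·BᵀPA = [-0.4719 -0.3858; -0.1068 -0.1295]
A−BK = [0.0588 -0.1081; 0.0761 -0.1482]
AᵀP(A−BK) = [0.1180 0.0965; 0.0965 0.0859]
P' = Q + AᵀP(A−BK) = [8.1180 6.0965; 6.0965 9.0859]
tr(P') = 17.2039


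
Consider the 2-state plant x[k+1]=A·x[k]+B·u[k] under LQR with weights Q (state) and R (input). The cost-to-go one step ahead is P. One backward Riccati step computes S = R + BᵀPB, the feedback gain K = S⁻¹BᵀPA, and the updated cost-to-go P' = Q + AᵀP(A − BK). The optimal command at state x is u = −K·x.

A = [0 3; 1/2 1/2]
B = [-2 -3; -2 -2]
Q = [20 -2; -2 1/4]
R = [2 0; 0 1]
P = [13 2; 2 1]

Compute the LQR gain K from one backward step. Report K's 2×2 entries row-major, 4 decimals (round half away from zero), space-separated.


-0.0750 -0.0300 0.0250 -0.8900

BᵀP = [-30.0000 -6.0000; -43.0000 -8.0000]
S = R + BᵀPB = [2 0; 0 1] + [72.0000 102.0000; 102.0000 145.0000] = [74.0000 102.0000; 102.0000 146.0000]
BᵀPA = [-3.0000 -93.0000; -4.0000 -133.0000]
K = S⁻¹·BᵀPA = [-0.0750 -0.0300; 0.0250 -0.8900]
A−BK = [-0.0750 0.2700; 0.4000 -1.3400]
AᵀP(A−BK) = [0.1250 -0.4000; -0.4000 2.0900]
P' = Q + AᵀP(A−BK) = [20.1250 -2.4000; -2.4000 2.3400]
tr(P') = 22.4650


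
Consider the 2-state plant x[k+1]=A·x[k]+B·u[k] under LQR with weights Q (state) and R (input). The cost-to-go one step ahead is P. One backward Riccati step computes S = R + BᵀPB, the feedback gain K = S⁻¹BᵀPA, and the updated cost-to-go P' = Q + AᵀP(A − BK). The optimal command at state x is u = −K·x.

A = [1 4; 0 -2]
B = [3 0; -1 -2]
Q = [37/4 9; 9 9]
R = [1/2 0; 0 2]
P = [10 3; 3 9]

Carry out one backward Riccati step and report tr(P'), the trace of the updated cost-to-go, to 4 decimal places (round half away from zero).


BᵀP = [27.0000 0.0000; -6.0000 -18.0000]
S = R + BᵀPB = [1/2 0; 0 2] + [81.0000 0.0000; 0.0000 36.0000] = [81.5000 0.0000; 0.0000 38.0000]
BᵀPA = [27.0000 108.0000; -6.0000 12.0000]
K = S⁻¹·BᵀPA = [0.3313 1.3252; -0.1579 0.3158]
A−BK = [0.0061 0.0245; 0.0155 -0.0433]
AᵀP(A−BK) = [0.1078 0.1156; 0.1156 1.0940]
P' = Q + AᵀP(A−BK) = [9.3578 9.1156; 9.1156 10.0940]
tr(P') = 19.4518

19.4518


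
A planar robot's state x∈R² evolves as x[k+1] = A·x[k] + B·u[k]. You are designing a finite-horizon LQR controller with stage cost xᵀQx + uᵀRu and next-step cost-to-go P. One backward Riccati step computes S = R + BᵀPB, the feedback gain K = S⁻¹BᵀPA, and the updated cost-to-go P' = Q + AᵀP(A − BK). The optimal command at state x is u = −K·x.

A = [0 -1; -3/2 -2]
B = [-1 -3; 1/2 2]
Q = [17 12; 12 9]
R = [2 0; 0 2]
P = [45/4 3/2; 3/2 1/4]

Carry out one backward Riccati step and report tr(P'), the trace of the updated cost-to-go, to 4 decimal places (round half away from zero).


BᵀP = [-10.5000 -1.3750; -30.7500 -4.0000]
S = R + BᵀPB = [2 0; 0 2] + [9.8125 28.7500; 28.7500 84.2500] = [11.8125 28.7500; 28.7500 86.2500]
BᵀPA = [2.0625 13.2500; 6.0000 38.7500]
K = S⁻¹·BᵀPA = [0.0280 0.1495; 0.0602 0.3994]
A−BK = [0.2087 0.3478; -1.6345 -2.8736]
AᵀP(A−BK) = [0.1434 0.2950; 0.2950 0.7907]
P' = Q + AᵀP(A−BK) = [17.1434 12.2950; 12.2950 9.7907]
tr(P') = 26.9341

26.9341


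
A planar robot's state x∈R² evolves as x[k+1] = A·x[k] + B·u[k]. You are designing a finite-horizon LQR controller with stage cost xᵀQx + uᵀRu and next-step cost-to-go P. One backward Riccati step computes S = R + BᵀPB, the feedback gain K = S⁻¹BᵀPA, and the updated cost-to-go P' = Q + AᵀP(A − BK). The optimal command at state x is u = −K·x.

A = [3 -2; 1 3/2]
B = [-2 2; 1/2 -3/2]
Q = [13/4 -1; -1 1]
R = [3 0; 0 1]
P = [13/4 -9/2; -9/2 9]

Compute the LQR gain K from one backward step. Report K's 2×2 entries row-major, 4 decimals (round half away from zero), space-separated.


BᵀP = [-8.7500 13.5000; 13.2500 -22.5000]
S = R + BᵀPB = [3 0; 0 1] + [24.2500 -37.7500; -37.7500 60.2500] = [27.2500 -37.7500; -37.7500 61.2500]
BᵀPA = [-12.7500 37.7500; 17.2500 -60.2500]
K = S⁻¹·BᵀPA = [-0.5318 0.1547; -0.0461 -0.8883]
A−BK = [2.0287 0.0861; 1.1967 0.0902]
AᵀP(A−BK) = [5.2654 0.0461; 0.0461 0.8883]
P' = Q + AᵀP(A−BK) = [8.5154 -0.9539; -0.9539 1.8883]
tr(P') = 10.4037

-0.5318 0.1547 -0.0461 -0.8883


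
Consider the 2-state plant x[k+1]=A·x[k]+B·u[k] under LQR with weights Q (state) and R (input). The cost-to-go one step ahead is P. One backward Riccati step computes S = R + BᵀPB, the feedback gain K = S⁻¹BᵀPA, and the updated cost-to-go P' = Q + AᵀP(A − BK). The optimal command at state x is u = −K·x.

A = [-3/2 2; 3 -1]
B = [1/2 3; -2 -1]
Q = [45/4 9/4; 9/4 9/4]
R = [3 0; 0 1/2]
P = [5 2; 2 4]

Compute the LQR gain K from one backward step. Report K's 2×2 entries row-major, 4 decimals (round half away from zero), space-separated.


-1.1098 0.1492 -0.2860 0.6301

BᵀP = [-1.5000 -7.0000; 13.0000 2.0000]
S = R + BᵀPB = [3 0; 0 1/2] + [13.2500 2.5000; 2.5000 37.0000] = [16.2500 2.5000; 2.5000 37.5000]
BᵀPA = [-18.7500 4.0000; -13.5000 24.0000]
K = S⁻¹·BᵀPA = [-1.1098 0.1492; -0.2860 0.6301]
A−BK = [-0.0870 0.0352; 0.4943 -0.0715]
AᵀP(A−BK) = [4.5793 -0.6964; -0.6964 0.2819]
P' = Q + AᵀP(A−BK) = [15.8293 1.5536; 1.5536 2.5319]
tr(P') = 18.3611


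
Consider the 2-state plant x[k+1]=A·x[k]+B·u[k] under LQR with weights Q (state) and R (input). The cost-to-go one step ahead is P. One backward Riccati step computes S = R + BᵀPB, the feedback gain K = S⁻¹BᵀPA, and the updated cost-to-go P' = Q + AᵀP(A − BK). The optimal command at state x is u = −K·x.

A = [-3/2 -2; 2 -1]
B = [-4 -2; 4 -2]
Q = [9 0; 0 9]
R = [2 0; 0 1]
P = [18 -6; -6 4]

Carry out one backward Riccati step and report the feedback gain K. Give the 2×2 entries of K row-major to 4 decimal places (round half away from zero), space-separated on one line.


BᵀP = [-96.0000 40.0000; -24.0000 4.0000]
S = R + BᵀPB = [2 0; 0 1] + [544.0000 112.0000; 112.0000 40.0000] = [546.0000 112.0000; 112.0000 41.0000]
BᵀPA = [224.0000 152.0000; 44.0000 44.0000]
K = S⁻¹·BᵀPA = [0.4324 0.1325; -0.1081 0.7112]
A−BK = [0.0135 -0.0476; 0.0541 -0.1075]
AᵀP(A−BK) = [0.3919 0.0270; 0.0270 0.5666]
P' = Q + AᵀP(A−BK) = [9.3919 0.0270; 0.0270 9.5666]
tr(P') = 18.9584

0.4324 0.1325 -0.1081 0.7112


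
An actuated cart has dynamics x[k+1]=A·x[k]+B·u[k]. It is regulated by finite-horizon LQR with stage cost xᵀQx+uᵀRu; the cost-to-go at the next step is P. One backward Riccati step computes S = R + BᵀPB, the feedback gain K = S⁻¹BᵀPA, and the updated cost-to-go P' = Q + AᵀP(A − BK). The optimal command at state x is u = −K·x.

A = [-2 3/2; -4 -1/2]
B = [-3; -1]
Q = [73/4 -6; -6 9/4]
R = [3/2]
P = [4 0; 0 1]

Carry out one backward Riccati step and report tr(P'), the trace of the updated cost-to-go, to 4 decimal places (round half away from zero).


BᵀP = [-12.0000 -1.0000]
S = R + BᵀPB = [3/2] + [37.0000] = [38.5000]
BᵀPA = [28.0000 -17.5000]
K = S⁻¹·BᵀPA = [0.7273 -0.4545]
A−BK = [0.1818 0.1364; -3.2727 -0.9545]
AᵀP(A−BK) = [11.6364 2.7273; 2.7273 1.2955]
P' = Q + AᵀP(A−BK) = [29.8864 -3.2727; -3.2727 3.5455]
tr(P') = 33.4318

33.4318


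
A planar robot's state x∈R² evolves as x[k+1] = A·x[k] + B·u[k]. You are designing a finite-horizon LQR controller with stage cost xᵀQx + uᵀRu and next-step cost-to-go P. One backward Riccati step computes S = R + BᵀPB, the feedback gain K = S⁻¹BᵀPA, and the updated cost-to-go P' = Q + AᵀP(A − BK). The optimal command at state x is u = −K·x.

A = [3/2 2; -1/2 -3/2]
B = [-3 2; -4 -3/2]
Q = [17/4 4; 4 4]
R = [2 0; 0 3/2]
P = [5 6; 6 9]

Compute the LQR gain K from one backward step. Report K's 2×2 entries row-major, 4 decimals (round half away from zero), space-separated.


BᵀP = [-39.0000 -54.0000; 1.0000 -1.5000]
S = R + BᵀPB = [2 0; 0 3/2] + [333.0000 3.0000; 3.0000 4.2500] = [335.0000 3.0000; 3.0000 5.7500]
BᵀPA = [-31.5000 3.0000; 2.2500 4.2500]
K = S⁻¹·BᵀPA = [-0.0980 0.0023; 0.4424 0.7379]
A−BK = [0.3212 0.5312; -0.2283 -0.3838]
AᵀP(A−BK) = [0.4178 0.6636; 0.6636 1.1069]
P' = Q + AᵀP(A−BK) = [4.6678 4.6636; 4.6636 5.1069]
tr(P') = 9.7746

-0.0980 0.0023 0.4424 0.7379


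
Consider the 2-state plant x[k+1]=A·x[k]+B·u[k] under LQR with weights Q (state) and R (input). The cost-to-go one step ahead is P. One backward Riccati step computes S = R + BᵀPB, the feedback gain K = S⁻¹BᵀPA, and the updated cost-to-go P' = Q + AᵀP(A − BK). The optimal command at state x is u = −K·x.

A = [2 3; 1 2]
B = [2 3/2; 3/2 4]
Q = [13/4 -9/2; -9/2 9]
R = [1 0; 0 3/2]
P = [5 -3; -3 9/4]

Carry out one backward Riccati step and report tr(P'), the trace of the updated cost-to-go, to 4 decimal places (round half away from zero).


BᵀP = [5.5000 -2.6250; -4.5000 4.5000]
S = R + BᵀPB = [1 0; 0 3/2] + [7.0625 -2.2500; -2.2500 11.2500] = [8.0625 -2.2500; -2.2500 12.7500]
BᵀPA = [8.3750 11.2500; -4.5000 -4.5000]
K = S⁻¹·BᵀPA = [0.9890 1.3640; -0.1784 -0.1122]
A−BK = [0.2897 0.4403; 0.2302 0.4029]
AᵀP(A−BK) = [1.1645 1.5712; 1.5712 2.1496]
P' = Q + AᵀP(A−BK) = [4.4145 -2.9288; -2.9288 11.1496]
tr(P') = 15.5641

15.5641


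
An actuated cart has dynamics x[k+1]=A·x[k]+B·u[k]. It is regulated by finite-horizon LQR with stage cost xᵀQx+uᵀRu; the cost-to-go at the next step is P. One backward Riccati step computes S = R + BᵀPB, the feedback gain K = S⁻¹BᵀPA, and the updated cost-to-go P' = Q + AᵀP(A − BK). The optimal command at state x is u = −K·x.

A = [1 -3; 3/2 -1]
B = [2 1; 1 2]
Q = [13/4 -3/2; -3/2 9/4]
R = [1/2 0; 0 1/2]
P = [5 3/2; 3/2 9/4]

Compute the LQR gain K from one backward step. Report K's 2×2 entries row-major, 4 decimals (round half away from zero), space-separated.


BᵀP = [11.5000 5.2500; 8.0000 6.0000]
S = R + BᵀPB = [1/2 0; 0 1/2] + [28.2500 22.0000; 22.0000 20.0000] = [28.7500 22.0000; 22.0000 20.5000]
BᵀPA = [19.3750 -39.7500; 17.0000 -30.0000]
K = S⁻¹·BᵀPA = [0.2200 -1.4698; 0.5931 0.1139]
A−BK = [-0.0332 -0.1744; 0.0937 0.2420]
AᵀP(A−BK) = [0.2160 -0.0845; -0.0845 1.2438]
P' = Q + AᵀP(A−BK) = [3.4660 -1.5845; -1.5845 3.4938]
tr(P') = 6.9598

0.2200 -1.4698 0.5931 0.1139


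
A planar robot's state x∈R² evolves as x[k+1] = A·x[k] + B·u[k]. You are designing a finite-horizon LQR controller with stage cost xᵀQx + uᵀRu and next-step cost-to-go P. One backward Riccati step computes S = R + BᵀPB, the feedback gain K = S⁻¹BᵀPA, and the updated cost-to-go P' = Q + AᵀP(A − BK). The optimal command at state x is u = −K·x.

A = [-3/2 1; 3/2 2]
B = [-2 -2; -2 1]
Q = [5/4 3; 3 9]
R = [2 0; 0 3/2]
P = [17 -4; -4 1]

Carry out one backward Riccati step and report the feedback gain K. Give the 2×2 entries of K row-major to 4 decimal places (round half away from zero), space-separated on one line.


BᵀP = [-26.0000 6.0000; -38.0000 9.0000]
S = R + BᵀPB = [2 0; 0 3/2] + [40.0000 58.0000; 58.0000 85.0000] = [42.0000 58.0000; 58.0000 86.5000]
BᵀPA = [48.0000 -14.0000; 70.5000 -20.0000]
K = S⁻¹·BᵀPA = [0.2342 -0.1896; 0.6580 -0.1041]
A−BK = [0.2844 0.4126; 1.3104 1.7249]
AᵀP(A−BK) = [0.8699 -0.0613; -0.0613 0.2639]
P' = Q + AᵀP(A−BK) = [2.1199 2.9387; 2.9387 9.2639]
tr(P') = 11.3838

0.2342 -0.1896 0.6580 -0.1041


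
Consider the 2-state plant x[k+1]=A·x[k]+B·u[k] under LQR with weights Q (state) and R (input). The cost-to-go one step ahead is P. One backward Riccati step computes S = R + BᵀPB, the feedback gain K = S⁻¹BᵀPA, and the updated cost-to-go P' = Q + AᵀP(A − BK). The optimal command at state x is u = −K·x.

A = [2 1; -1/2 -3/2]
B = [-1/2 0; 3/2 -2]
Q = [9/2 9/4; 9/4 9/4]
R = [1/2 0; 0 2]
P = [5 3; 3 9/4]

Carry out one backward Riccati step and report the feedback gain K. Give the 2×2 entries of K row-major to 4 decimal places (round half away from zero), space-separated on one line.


BᵀP = [2.0000 1.8750; -6.0000 -4.5000]
S = R + BᵀPB = [1/2 0; 0 2] + [1.8125 -3.7500; -3.7500 9.0000] = [2.3125 -3.7500; -3.7500 11.0000]
BᵀPA = [3.0625 -0.8125; -9.7500 0.7500]
K = S⁻¹·BᵀPA = [-0.2527 -0.5385; -0.9725 -0.1154]
A−BK = [1.8736 0.7308; -2.0659 -0.9231]
AᵀP(A−BK) = [5.8544 1.7115; 1.7115 0.7115]
P' = Q + AᵀP(A−BK) = [10.3544 3.9615; 3.9615 2.9615]
tr(P') = 13.3159

-0.2527 -0.5385 -0.9725 -0.1154


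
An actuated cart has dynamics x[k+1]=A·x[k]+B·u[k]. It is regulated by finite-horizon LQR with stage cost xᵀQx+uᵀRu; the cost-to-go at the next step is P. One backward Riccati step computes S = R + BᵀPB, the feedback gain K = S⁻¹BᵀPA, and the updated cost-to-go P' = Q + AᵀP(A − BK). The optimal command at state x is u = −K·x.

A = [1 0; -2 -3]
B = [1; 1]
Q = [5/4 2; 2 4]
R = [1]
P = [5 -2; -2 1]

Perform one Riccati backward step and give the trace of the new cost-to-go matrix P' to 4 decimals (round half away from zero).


BᵀP = [3.0000 -1.0000]
S = R + BᵀPB = [1] + [2.0000] = [3.0000]
BᵀPA = [5.0000 3.0000]
K = S⁻¹·BᵀPA = [1.6667 1.0000]
A−BK = [-0.6667 -1.0000; -3.6667 -4.0000]
AᵀP(A−BK) = [8.6667 7.0000; 7.0000 6.0000]
P' = Q + AᵀP(A−BK) = [9.9167 9.0000; 9.0000 10.0000]
tr(P') = 19.9167

19.9167


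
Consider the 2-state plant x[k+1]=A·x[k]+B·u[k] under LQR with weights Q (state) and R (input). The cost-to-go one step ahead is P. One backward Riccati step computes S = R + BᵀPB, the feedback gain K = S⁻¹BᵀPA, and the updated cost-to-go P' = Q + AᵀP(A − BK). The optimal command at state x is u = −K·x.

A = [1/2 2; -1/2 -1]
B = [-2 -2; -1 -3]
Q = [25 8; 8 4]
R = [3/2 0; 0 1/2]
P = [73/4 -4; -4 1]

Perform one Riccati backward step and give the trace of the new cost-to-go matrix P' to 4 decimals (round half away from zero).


31.8286

BᵀP = [-32.5000 7.0000; -24.5000 5.0000]
S = R + BᵀPB = [3/2 0; 0 1/2] + [58.0000 44.0000; 44.0000 34.0000] = [59.5000 44.0000; 44.0000 34.5000]
BᵀPA = [-19.7500 -72.0000; -14.7500 -54.0000]
K = S⁻¹·BᵀPA = [-0.2773 -0.9251; -0.0739 -0.3854]
A−BK = [-0.2024 -0.6210; -0.9989 -3.0814]
AᵀP(A−BK) = [0.2461 0.7950; 0.7950 2.5824]
P' = Q + AᵀP(A−BK) = [25.2461 8.7950; 8.7950 6.5824]
tr(P') = 31.8286


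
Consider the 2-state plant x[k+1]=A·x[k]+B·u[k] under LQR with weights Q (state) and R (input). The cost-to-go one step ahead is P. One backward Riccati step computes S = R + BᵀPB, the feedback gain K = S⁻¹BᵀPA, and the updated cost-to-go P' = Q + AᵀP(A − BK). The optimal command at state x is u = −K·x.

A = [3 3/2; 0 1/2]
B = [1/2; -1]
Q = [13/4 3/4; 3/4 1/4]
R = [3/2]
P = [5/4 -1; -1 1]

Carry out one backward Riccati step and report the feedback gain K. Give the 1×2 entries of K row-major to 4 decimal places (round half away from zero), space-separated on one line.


BᵀP = [1.6250 -1.5000]
S = R + BᵀPB = [3/2] + [2.3125] = [3.8125]
BᵀPA = [4.8750 1.6875]
K = S⁻¹·BᵀPA = [1.2787 0.4426]
A−BK = [2.3607 1.2787; 1.2787 0.9426]
AᵀP(A−BK) = [5.0164 1.9672; 1.9672 0.8156]
P' = Q + AᵀP(A−BK) = [8.2664 2.7172; 2.7172 1.0656]
tr(P') = 9.3320

1.2787 0.4426


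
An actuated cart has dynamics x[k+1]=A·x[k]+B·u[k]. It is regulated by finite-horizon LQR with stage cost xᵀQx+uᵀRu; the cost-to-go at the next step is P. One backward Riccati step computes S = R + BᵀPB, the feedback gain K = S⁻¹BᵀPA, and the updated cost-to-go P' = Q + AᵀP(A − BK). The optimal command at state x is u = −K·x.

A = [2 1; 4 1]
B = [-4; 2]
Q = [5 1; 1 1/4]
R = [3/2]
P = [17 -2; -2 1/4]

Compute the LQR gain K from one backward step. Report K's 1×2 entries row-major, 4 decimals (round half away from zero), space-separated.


-0.3589 -0.2072

BᵀP = [-72.0000 8.5000]
S = R + BᵀPB = [3/2] + [305.0000] = [306.5000]
BᵀPA = [-110.0000 -63.5000]
K = S⁻¹·BᵀPA = [-0.3589 -0.2072]
A−BK = [0.5644 0.1713; 4.7178 1.4144]
AᵀP(A−BK) = [0.5220 0.2104; 0.2104 0.0942]
P' = Q + AᵀP(A−BK) = [5.5220 1.2104; 1.2104 0.3442]
tr(P') = 5.8662


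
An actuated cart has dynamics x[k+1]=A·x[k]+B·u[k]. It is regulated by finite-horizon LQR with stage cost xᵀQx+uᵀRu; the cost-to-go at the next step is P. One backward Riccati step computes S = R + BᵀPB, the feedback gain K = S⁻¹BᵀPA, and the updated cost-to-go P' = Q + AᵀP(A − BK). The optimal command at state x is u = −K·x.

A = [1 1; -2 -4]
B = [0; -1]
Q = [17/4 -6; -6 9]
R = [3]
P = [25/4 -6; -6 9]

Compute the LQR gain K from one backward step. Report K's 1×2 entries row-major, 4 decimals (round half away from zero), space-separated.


BᵀP = [6.0000 -9.0000]
S = R + BᵀPB = [3] + [9.0000] = [12.0000]
BᵀPA = [24.0000 42.0000]
K = S⁻¹·BᵀPA = [2.0000 3.5000]
A−BK = [1.0000 1.0000; 0.0000 -0.5000]
AᵀP(A−BK) = [18.2500 30.2500; 30.2500 51.2500]
P' = Q + AᵀP(A−BK) = [22.5000 24.2500; 24.2500 60.2500]
tr(P') = 82.7500

2.0000 3.5000


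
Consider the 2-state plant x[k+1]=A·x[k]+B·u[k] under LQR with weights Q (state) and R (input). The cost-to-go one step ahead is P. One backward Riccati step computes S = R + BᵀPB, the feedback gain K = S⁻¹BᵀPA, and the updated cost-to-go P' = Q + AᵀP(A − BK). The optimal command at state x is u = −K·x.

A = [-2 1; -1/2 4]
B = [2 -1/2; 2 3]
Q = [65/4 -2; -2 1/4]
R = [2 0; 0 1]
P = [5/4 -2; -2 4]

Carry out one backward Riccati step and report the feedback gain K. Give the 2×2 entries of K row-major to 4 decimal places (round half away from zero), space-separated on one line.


BᵀP = [-1.5000 4.0000; -6.6250 13.0000]
S = R + BᵀPB = [2 0; 0 1] + [5.0000 12.7500; 12.7500 42.3125] = [7.0000 12.7500; 12.7500 43.3125]
BᵀPA = [1.0000 14.5000; 6.7500 45.3750]
K = S⁻¹·BᵀPA = [-0.3040 0.3520; 0.2453 0.9440]
A−BK = [-1.2693 0.7680; -0.6280 0.4640]
AᵀP(A−BK) = [0.6480 -0.2240; -0.2240 1.3120]
P' = Q + AᵀP(A−BK) = [16.8980 -2.2240; -2.2240 1.5620]
tr(P') = 18.4600

-0.3040 0.3520 0.2453 0.9440


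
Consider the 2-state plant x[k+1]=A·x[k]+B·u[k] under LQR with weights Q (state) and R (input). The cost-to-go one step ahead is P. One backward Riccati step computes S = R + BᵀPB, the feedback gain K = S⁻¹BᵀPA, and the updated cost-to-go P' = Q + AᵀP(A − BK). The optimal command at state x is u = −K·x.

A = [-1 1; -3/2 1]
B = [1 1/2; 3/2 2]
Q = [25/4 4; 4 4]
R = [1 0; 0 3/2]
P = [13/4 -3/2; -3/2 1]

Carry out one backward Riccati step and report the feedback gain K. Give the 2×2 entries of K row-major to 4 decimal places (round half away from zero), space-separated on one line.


-0.4804 0.5294 -0.0784 -0.1176

BᵀP = [1.0000 0.0000; -1.3750 1.2500]
S = R + BᵀPB = [1 0; 0 3/2] + [1.0000 0.5000; 0.5000 1.8125] = [2.0000 0.5000; 0.5000 3.3125]
BᵀPA = [-1.0000 1.0000; -0.5000 -0.1250]
K = S⁻¹·BᵀPA = [-0.4804 0.5294; -0.0784 -0.1176]
A−BK = [-0.4804 0.5294; -0.6225 0.4412]
AᵀP(A−BK) = [0.4804 -0.5294; -0.5294 0.7059]
P' = Q + AᵀP(A−BK) = [6.7304 3.4706; 3.4706 4.7059]
tr(P') = 11.4363


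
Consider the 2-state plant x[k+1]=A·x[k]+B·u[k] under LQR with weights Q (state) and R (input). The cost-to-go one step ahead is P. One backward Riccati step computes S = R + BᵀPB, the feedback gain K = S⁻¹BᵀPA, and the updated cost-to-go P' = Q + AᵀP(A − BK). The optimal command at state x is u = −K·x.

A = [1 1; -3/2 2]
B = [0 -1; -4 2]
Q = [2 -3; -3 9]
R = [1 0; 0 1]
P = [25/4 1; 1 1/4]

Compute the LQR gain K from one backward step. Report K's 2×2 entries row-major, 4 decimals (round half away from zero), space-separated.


BᵀP = [-4.0000 -1.0000; -4.2500 -0.5000]
S = R + BᵀPB = [1 0; 0 1] + [4.0000 2.0000; 2.0000 3.2500] = [5.0000 2.0000; 2.0000 4.2500]
BᵀPA = [-2.5000 -6.0000; -3.5000 -5.2500]
K = S⁻¹·BᵀPA = [-0.2101 -0.8696; -0.7246 -0.8261]
A−BK = [0.2754 0.1739; -0.8913 0.1739]
AᵀP(A−BK) = [0.7509 0.9348; 0.9348 1.6957]
P' = Q + AᵀP(A−BK) = [2.7509 -2.0652; -2.0652 10.6957]
tr(P') = 13.4466

-0.2101 -0.8696 -0.7246 -0.8261


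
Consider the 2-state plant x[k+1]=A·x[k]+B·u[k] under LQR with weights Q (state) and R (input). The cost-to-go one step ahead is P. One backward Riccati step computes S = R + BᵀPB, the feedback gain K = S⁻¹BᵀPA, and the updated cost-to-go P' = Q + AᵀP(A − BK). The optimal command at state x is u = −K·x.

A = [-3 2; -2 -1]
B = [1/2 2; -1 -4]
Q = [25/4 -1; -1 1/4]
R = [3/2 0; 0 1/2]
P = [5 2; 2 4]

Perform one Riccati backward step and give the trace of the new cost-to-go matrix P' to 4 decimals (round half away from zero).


BᵀP = [0.5000 -3.0000; 2.0000 -12.0000]
S = R + BᵀPB = [3/2 0; 0 1/2] + [3.2500 13.0000; 13.0000 52.0000] = [4.7500 13.0000; 13.0000 52.5000]
BᵀPA = [4.5000 4.0000; 18.0000 16.0000]
K = S⁻¹·BᵀPA = [0.0280 0.0249; 0.3359 0.2986]
A−BK = [-3.6858 1.3904; -0.6283 0.2193]
AᵀP(A−BK) = [78.8274 -29.4868; -29.4868 11.1229]
P' = Q + AᵀP(A−BK) = [85.0774 -30.4868; -30.4868 11.3729]
tr(P') = 96.4502

96.4502


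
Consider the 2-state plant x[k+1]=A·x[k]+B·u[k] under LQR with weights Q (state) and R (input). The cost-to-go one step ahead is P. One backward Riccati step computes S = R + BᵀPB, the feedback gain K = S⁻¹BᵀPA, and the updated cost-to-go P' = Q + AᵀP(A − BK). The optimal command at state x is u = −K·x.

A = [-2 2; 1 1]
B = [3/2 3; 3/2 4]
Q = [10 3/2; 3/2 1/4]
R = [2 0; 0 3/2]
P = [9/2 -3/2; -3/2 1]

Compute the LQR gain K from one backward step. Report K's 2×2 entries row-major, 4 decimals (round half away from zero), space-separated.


BᵀP = [4.5000 -0.7500; 7.5000 -0.5000]
S = R + BᵀPB = [2 0; 0 3/2] + [5.6250 10.5000; 10.5000 20.5000] = [7.6250 10.5000; 10.5000 22.0000]
BᵀPA = [-9.7500 8.2500; -15.5000 14.5000]
K = S⁻¹·BᵀPA = [-0.9000 0.5087; -0.2750 0.4163]
A−BK = [0.1750 -0.0120; 3.4500 -1.4283]
AᵀP(A−BK) = [11.9625 -5.5875; -5.5875 2.7668]
P' = Q + AᵀP(A−BK) = [21.9625 -4.0875; -4.0875 3.0168]
tr(P') = 24.9793

-0.9000 0.5087 -0.2750 0.4163


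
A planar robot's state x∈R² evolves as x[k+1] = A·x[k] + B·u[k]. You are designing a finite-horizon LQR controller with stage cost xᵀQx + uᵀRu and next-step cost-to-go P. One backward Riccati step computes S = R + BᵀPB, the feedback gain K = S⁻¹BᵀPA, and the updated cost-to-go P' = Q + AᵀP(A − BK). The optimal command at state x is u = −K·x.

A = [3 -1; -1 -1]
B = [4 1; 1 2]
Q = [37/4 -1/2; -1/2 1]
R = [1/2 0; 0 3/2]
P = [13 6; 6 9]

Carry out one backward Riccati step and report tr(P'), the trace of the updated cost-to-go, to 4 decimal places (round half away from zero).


12.3312

BᵀP = [58.0000 33.0000; 25.0000 24.0000]
S = R + BᵀPB = [1/2 0; 0 3/2] + [265.0000 124.0000; 124.0000 73.0000] = [265.5000 124.0000; 124.0000 74.5000]
BᵀPA = [141.0000 -91.0000; 51.0000 -49.0000]
K = S⁻¹·BᵀPA = [0.9493 -0.1598; -0.8955 -0.3918]
A−BK = [0.0983 0.0308; -0.1583 -0.0566]
AᵀP(A−BK) = [1.8179 0.5079; 0.5079 0.2633]
P' = Q + AᵀP(A−BK) = [11.0679 0.0079; 0.0079 1.2633]
tr(P') = 12.3312


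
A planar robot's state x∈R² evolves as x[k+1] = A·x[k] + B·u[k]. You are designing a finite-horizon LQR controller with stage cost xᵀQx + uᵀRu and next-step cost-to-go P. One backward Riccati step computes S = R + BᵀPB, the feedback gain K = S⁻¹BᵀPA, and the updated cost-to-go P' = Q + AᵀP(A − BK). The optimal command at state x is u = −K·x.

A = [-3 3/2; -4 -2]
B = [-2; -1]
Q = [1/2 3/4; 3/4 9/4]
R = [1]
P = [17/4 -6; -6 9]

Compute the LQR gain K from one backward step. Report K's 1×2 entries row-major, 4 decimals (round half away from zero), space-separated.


-1.5000 -3.2500

BᵀP = [-2.5000 3.0000]
S = R + BᵀPB = [1] + [2.0000] = [3.0000]
BᵀPA = [-4.5000 -9.7500]
K = S⁻¹·BᵀPA = [-1.5000 -3.2500]
A−BK = [-6.0000 -5.0000; -5.5000 -5.2500]
AᵀP(A−BK) = [31.5000 38.2500; 38.2500 49.8750]
P' = Q + AᵀP(A−BK) = [32.0000 39.0000; 39.0000 52.1250]
tr(P') = 84.1250


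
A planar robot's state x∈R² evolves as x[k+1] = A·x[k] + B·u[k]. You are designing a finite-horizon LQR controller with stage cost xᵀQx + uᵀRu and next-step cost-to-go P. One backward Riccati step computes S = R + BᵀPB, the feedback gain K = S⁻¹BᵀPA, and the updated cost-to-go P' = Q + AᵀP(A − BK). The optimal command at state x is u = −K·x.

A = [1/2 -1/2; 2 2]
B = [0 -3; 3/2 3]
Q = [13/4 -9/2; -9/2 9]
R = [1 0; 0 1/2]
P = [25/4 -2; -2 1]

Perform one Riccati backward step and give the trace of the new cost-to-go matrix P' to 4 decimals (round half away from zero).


BᵀP = [-3.0000 1.5000; -24.7500 9.0000]
S = R + BᵀPB = [1 0; 0 1/2] + [2.2500 13.5000; 13.5000 101.2500] = [3.2500 13.5000; 13.5000 101.7500]
BᵀPA = [1.5000 4.5000; 5.6250 30.3750]
K = S⁻¹·BᵀPA = [0.5166 0.3221; -0.0133 0.2558]
A−BK = [0.4602 0.2674; 1.2648 0.7495]
AᵀP(A−BK) = [0.8622 0.5155; 0.5155 0.3434]
P' = Q + AᵀP(A−BK) = [4.1122 -3.9845; -3.9845 9.3434]
tr(P') = 13.4556

13.4556


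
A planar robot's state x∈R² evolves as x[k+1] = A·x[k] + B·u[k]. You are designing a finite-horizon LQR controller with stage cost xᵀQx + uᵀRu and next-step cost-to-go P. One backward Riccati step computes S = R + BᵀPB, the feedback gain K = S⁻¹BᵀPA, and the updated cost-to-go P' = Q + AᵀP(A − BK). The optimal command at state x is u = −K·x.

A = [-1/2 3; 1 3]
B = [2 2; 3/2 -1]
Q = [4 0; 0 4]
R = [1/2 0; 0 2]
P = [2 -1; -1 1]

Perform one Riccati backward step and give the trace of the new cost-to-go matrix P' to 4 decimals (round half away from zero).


9.7744

BᵀP = [2.5000 -0.5000; 5.0000 -3.0000]
S = R + BᵀPB = [1/2 0; 0 2] + [4.2500 5.5000; 5.5000 13.0000] = [4.7500 5.5000; 5.5000 15.0000]
BᵀPA = [-1.7500 6.0000; -5.5000 6.0000]
K = S⁻¹·BᵀPA = [0.0976 1.3902; -0.4024 -0.1098]
A−BK = [0.1098 0.4390; 0.4512 0.8049]
AᵀP(A−BK) = [0.4573 0.3293; 0.3293 1.3171]
P' = Q + AᵀP(A−BK) = [4.4573 0.3293; 0.3293 5.3171]
tr(P') = 9.7744


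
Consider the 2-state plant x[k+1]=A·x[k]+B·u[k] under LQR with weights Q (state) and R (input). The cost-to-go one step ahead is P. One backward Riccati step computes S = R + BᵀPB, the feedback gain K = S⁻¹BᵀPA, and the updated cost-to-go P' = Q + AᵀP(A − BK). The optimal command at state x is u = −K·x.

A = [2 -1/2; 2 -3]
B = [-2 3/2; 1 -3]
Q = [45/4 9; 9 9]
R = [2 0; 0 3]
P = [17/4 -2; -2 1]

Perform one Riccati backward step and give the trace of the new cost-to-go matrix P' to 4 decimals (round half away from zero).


BᵀP = [-10.5000 5.0000; 12.3750 -6.0000]
S = R + BᵀPB = [2 0; 0 3] + [26.0000 -30.7500; -30.7500 36.5625] = [28.0000 -30.7500; -30.7500 39.5625]
BᵀPA = [-11.0000 -9.7500; 12.7500 11.8125]
K = S⁻¹·BᵀPA = [-0.2659 -0.1387; 0.1156 0.1908]
A−BK = [1.2948 -1.0636; 2.6127 -2.2890]
AᵀP(A−BK) = [0.6012 -0.2081; -0.2081 0.4566]
P' = Q + AᵀP(A−BK) = [11.8512 8.7919; 8.7919 9.4566]
tr(P') = 21.3078

21.3078


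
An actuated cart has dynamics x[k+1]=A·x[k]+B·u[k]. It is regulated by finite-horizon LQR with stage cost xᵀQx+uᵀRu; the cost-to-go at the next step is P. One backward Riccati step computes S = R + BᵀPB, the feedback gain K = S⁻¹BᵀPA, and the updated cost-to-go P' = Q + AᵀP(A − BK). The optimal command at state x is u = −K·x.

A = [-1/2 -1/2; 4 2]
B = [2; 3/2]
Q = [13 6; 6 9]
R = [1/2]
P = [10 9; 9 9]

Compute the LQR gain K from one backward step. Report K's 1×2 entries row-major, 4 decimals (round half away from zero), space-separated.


0.9521 0.4031

BᵀP = [33.5000 31.5000]
S = R + BᵀPB = [1/2] + [114.2500] = [114.7500]
BᵀPA = [109.2500 46.2500]
K = S⁻¹·BᵀPA = [0.9521 0.4031]
A−BK = [-2.4041 -1.3061; 2.5719 1.3954]
AᵀP(A−BK) = [6.4864 3.4668; 3.4668 1.8589]
P' = Q + AᵀP(A−BK) = [19.4864 9.4668; 9.4668 10.8589]
tr(P') = 30.3453


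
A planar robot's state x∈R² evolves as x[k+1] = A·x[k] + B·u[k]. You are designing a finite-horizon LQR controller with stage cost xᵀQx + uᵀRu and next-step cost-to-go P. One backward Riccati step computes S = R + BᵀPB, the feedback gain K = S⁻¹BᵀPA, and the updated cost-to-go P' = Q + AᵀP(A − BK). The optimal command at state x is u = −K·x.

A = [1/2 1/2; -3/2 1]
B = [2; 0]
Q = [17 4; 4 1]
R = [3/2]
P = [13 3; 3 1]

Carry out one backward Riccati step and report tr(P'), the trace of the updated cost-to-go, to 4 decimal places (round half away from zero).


BᵀP = [26.0000 6.0000]
S = R + BᵀPB = [3/2] + [52.0000] = [53.5000]
BᵀPA = [4.0000 19.0000]
K = S⁻¹·BᵀPA = [0.0748 0.3551]
A−BK = [0.3505 -0.2103; -1.5000 1.0000]
AᵀP(A−BK) = [0.7009 -0.4206; -0.4206 0.5023]
P' = Q + AᵀP(A−BK) = [17.7009 3.5794; 3.5794 1.5023]
tr(P') = 19.2033

19.2033


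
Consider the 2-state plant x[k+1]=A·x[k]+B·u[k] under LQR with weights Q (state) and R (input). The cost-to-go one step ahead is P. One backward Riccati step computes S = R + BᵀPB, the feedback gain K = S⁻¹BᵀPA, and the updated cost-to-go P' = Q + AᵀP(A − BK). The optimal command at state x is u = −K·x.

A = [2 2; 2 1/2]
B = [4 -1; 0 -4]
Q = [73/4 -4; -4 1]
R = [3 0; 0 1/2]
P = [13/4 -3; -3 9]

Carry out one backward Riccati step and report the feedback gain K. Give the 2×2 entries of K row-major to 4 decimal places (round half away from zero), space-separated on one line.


BᵀP = [13.0000 -12.0000; 8.7500 -33.0000]
S = R + BᵀPB = [3 0; 0 1/2] + [52.0000 35.0000; 35.0000 123.2500] = [55.0000 35.0000; 35.0000 123.7500]
BᵀPA = [2.0000 20.0000; -48.5000 1.0000]
K = S⁻¹·BᵀPA = [0.3485 0.4372; -0.4905 -0.1156]
A−BK = [0.1156 0.1357; 0.0381 0.0377]
AᵀP(A−BK) = [0.5147 0.5207; 0.5207 0.6220]
P' = Q + AᵀP(A−BK) = [18.7647 -3.4793; -3.4793 1.6220]
tr(P') = 20.3867

0.3485 0.4372 -0.4905 -0.1156


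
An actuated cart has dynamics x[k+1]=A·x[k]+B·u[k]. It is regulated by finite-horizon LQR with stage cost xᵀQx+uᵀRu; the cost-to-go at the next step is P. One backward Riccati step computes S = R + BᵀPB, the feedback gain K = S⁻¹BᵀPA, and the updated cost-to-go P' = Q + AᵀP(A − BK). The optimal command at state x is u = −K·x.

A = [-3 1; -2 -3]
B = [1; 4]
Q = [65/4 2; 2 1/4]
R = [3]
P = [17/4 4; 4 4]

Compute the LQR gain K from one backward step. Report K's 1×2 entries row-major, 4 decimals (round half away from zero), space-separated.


-0.9758 -0.3850

BᵀP = [20.2500 20.0000]
S = R + BᵀPB = [3] + [100.2500] = [103.2500]
BᵀPA = [-100.7500 -39.7500]
K = S⁻¹·BᵀPA = [-0.9758 -0.3850]
A−BK = [-2.0242 1.3850; 1.9031 -1.4600]
AᵀP(A−BK) = [3.9395 0.4625; 0.4625 0.9467]
P' = Q + AᵀP(A−BK) = [20.1895 2.4625; 2.4625 1.1967]
tr(P') = 21.3862


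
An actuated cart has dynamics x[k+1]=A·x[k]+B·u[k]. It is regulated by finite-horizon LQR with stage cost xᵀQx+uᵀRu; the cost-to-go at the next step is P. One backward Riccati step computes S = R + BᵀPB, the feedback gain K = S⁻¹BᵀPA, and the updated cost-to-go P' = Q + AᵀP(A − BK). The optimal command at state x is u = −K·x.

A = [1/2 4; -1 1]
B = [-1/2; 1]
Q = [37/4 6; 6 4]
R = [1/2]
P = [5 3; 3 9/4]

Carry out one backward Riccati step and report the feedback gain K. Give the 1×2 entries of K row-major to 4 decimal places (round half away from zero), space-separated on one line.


BᵀP = [0.5000 0.7500]
S = R + BᵀPB = [1/2] + [0.5000] = [1.0000]
BᵀPA = [-0.5000 2.7500]
K = S⁻¹·BᵀPA = [-0.5000 2.7500]
A−BK = [0.2500 5.3750; -0.5000 -1.7500]
AᵀP(A−BK) = [0.2500 -1.3750; -1.3750 98.6875]
P' = Q + AᵀP(A−BK) = [9.5000 4.6250; 4.6250 102.6875]
tr(P') = 112.1875

-0.5000 2.7500


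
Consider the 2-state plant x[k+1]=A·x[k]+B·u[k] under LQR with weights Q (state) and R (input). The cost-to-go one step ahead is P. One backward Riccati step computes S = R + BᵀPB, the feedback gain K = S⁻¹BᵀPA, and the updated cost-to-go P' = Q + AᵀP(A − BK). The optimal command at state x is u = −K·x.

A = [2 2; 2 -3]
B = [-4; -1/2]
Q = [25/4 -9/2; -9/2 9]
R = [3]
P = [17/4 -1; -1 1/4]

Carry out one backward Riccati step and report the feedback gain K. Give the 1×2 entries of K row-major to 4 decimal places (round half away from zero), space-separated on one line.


-0.3765 -0.6654

BᵀP = [-16.5000 3.8750]
S = R + BᵀPB = [3] + [64.0625] = [67.0625]
BᵀPA = [-25.2500 -44.6250]
K = S⁻¹·BᵀPA = [-0.3765 -0.6654]
A−BK = [0.4939 -0.6617; 1.8117 -3.3327]
AᵀP(A−BK) = [0.4930 0.6980; 0.6980 1.5555]
P' = Q + AᵀP(A−BK) = [6.7430 -3.8020; -3.8020 10.5555]
tr(P') = 17.2985


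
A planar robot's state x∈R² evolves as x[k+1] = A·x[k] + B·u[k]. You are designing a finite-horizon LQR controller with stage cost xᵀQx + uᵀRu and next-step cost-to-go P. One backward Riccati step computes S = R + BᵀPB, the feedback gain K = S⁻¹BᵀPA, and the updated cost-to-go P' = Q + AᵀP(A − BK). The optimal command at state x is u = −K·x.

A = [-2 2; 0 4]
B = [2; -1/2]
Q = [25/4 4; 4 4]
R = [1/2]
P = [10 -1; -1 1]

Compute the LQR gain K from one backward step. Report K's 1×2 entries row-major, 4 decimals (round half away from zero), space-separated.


-0.9591 0.7251

BᵀP = [20.5000 -2.5000]
S = R + BᵀPB = [1/2] + [42.2500] = [42.7500]
BᵀPA = [-41.0000 31.0000]
K = S⁻¹·BᵀPA = [-0.9591 0.7251]
A−BK = [-0.0819 0.5497; -0.4795 4.3626]
AᵀP(A−BK) = [0.6784 -2.2690; -2.2690 17.5205]
P' = Q + AᵀP(A−BK) = [6.9284 1.7310; 1.7310 21.5205]
tr(P') = 28.4488


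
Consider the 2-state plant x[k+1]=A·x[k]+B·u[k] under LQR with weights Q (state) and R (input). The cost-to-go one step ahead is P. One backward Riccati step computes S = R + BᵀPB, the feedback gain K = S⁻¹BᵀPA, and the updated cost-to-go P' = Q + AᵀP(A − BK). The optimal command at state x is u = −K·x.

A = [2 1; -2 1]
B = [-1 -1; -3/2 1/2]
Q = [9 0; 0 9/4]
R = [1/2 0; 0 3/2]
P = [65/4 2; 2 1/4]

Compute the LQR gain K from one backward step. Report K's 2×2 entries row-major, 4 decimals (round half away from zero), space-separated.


BᵀP = [-19.2500 -2.3750; -15.2500 -1.8750]
S = R + BᵀPB = [1/2 0; 0 3/2] + [22.8125 18.0625; 18.0625 14.3125] = [23.3125 18.0625; 18.0625 15.8125]
BᵀPA = [-33.7500 -21.6250; -26.7500 -17.1250]
K = S⁻¹·BᵀPA = [-1.1917 -0.7699; -0.3304 -0.2035]
A−BK = [0.4779 0.0265; -3.6224 -0.0531]
AᵀP(A−BK) = [0.9410 0.5708; 0.5708 0.3650]
P' = Q + AᵀP(A−BK) = [9.9410 0.5708; 0.5708 2.6150]
tr(P') = 12.5560

-1.1917 -0.7699 -0.3304 -0.2035


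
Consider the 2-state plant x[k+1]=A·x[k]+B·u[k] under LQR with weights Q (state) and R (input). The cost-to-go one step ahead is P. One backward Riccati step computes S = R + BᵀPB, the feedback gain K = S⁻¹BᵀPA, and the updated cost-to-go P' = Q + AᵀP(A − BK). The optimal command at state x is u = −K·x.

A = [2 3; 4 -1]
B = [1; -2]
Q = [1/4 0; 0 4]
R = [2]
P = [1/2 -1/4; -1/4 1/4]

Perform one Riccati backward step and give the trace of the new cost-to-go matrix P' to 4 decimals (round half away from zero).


BᵀP = [1.0000 -0.7500]
S = R + BᵀPB = [2] + [2.5000] = [4.5000]
BᵀPA = [-1.0000 3.7500]
K = S⁻¹·BᵀPA = [-0.2222 0.8333]
A−BK = [2.2222 2.1667; 3.5556 0.6667]
AᵀP(A−BK) = [1.7778 0.3333; 0.3333 3.1250]
P' = Q + AᵀP(A−BK) = [2.0278 0.3333; 0.3333 7.1250]
tr(P') = 9.1528

9.1528


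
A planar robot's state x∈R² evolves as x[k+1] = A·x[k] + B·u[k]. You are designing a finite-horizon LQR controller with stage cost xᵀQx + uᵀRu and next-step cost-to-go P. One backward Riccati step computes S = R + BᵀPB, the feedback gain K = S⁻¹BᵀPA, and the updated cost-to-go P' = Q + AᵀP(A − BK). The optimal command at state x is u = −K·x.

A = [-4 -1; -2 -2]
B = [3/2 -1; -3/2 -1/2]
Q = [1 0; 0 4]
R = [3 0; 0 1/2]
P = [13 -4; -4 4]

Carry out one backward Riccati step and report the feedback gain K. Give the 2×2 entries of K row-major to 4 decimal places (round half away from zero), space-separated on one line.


BᵀP = [25.5000 -12.0000; -11.0000 2.0000]
S = R + BᵀPB = [3 0; 0 1/2] + [56.2500 -19.5000; -19.5000 10.0000] = [59.2500 -19.5000; -19.5000 10.5000]
BᵀPA = [-78.0000 -1.5000; 40.0000 7.0000]
K = S⁻¹·BᵀPA = [-0.1612 0.4992; 3.5101 1.5938]
A−BK = [-0.2481 -0.1550; -0.4868 -0.4543]
AᵀP(A−BK) = [7.0202 3.1876; 3.1876 2.5922]
P' = Q + AᵀP(A−BK) = [8.0202 3.1876; 3.1876 6.5922]
tr(P') = 14.6124

-0.1612 0.4992 3.5101 1.5938


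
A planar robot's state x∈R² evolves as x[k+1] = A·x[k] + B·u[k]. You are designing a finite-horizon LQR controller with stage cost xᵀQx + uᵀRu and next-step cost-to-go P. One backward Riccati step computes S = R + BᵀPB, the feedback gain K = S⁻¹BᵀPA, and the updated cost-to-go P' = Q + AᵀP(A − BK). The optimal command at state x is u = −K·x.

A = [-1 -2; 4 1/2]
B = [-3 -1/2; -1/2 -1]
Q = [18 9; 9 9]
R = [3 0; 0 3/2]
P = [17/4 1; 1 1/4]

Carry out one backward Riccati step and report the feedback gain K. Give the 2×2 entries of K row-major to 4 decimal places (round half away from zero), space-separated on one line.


BᵀP = [-13.2500 -3.1250; -3.1250 -0.7500]
S = R + BᵀPB = [3 0; 0 3/2] + [41.3125 9.7500; 9.7500 2.3125] = [44.3125 9.7500; 9.7500 3.8125]
BᵀPA = [0.7500 24.9375; 0.1250 5.8750]
K = S⁻¹·BᵀPA = [0.0222 0.5116; -0.0240 0.2327]
A−BK = [-0.9454 -0.3490; 3.9871 0.9885]
AᵀP(A−BK) = [0.2363 0.0872; 0.0872 0.9382]
P' = Q + AᵀP(A−BK) = [18.2363 9.0872; 9.0872 9.9382]
tr(P') = 28.1746

0.0222 0.5116 -0.0240 0.2327


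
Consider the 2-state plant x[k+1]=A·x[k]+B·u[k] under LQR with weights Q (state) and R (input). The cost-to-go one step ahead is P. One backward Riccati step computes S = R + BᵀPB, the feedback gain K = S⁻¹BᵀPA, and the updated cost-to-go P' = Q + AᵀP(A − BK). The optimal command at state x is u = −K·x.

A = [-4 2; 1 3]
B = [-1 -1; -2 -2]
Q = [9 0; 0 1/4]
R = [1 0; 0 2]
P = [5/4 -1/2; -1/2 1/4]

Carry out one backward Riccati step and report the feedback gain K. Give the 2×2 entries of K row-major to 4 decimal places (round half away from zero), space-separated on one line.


BᵀP = [-0.2500 0.0000; -0.2500 0.0000]
S = R + BᵀPB = [1 0; 0 2] + [0.2500 0.2500; 0.2500 0.2500] = [1.2500 0.2500; 0.2500 2.2500]
BᵀPA = [1.0000 -0.5000; 1.0000 -0.5000]
K = S⁻¹·BᵀPA = [0.7273 -0.3636; 0.3636 -0.1818]
A−BK = [-2.9091 1.4545; 3.1818 1.9091]
AᵀP(A−BK) = [23.1591 -3.7045; -3.7045 0.9773]
P' = Q + AᵀP(A−BK) = [32.1591 -3.7045; -3.7045 1.2273]
tr(P') = 33.3864

0.7273 -0.3636 0.3636 -0.1818


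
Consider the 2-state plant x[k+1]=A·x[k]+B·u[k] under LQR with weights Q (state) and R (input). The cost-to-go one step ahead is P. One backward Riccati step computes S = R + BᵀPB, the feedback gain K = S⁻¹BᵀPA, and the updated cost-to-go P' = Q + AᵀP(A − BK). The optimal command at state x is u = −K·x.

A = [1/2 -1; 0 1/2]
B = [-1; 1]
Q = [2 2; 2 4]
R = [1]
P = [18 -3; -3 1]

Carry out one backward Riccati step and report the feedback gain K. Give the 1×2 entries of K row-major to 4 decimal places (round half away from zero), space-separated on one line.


BᵀP = [-21.0000 4.0000]
S = R + BᵀPB = [1] + [25.0000] = [26.0000]
BᵀPA = [-10.5000 23.0000]
K = S⁻¹·BᵀPA = [-0.4038 0.8846]
A−BK = [0.0962 -0.1154; 0.4038 -0.3846]
AᵀP(A−BK) = [0.2596 -0.4615; -0.4615 0.9038]
P' = Q + AᵀP(A−BK) = [2.2596 1.5385; 1.5385 4.9038]
tr(P') = 7.1635

-0.4038 0.8846


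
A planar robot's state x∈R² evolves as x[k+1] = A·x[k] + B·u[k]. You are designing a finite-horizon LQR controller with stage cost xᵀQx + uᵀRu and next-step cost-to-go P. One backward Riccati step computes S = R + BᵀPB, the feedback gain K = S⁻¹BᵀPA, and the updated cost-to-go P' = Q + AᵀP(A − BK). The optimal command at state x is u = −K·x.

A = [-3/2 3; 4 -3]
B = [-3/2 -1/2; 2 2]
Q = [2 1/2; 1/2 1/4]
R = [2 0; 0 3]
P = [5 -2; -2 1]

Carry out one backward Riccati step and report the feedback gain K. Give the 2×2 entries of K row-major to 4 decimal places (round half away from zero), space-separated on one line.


BᵀP = [-11.5000 5.0000; -6.5000 3.0000]
S = R + BᵀPB = [2 0; 0 3] + [27.2500 15.7500; 15.7500 9.2500] = [29.2500 15.7500; 15.7500 12.2500]
BᵀPA = [37.2500 -49.5000; 21.7500 -28.5000]
K = S⁻¹·BᵀPA = [1.0317 -1.4286; 0.4490 -0.4898]
A−BK = [0.2721 0.6122; 1.0385 0.8367]
AᵀP(A−BK) = [3.0522 -3.6327; -3.6327 5.3265]
P' = Q + AᵀP(A−BK) = [5.0522 -3.1327; -3.1327 5.5765]
tr(P') = 10.6287

1.0317 -1.4286 0.4490 -0.4898
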